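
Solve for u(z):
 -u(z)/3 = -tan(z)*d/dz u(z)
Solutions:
 u(z) = C1*sin(z)^(1/3)


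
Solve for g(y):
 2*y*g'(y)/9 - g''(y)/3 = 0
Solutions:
 g(y) = C1 + C2*erfi(sqrt(3)*y/3)


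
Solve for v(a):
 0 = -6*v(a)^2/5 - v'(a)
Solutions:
 v(a) = 5/(C1 + 6*a)


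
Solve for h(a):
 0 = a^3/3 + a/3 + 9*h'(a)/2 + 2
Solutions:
 h(a) = C1 - a^4/54 - a^2/27 - 4*a/9


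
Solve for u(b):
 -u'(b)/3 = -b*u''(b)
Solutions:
 u(b) = C1 + C2*b^(4/3)


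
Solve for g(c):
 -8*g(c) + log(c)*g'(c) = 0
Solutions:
 g(c) = C1*exp(8*li(c))


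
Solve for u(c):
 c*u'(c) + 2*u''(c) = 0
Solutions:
 u(c) = C1 + C2*erf(c/2)


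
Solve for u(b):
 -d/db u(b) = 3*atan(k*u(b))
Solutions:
 Integral(1/atan(_y*k), (_y, u(b))) = C1 - 3*b


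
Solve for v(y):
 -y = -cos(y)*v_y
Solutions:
 v(y) = C1 + Integral(y/cos(y), y)


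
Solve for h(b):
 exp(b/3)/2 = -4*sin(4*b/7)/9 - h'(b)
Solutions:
 h(b) = C1 - 3*exp(b/3)/2 + 7*cos(4*b/7)/9


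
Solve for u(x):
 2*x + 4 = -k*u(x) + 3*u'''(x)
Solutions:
 u(x) = C1*exp(3^(2/3)*k^(1/3)*x/3) + C2*exp(k^(1/3)*x*(-3^(2/3) + 3*3^(1/6)*I)/6) + C3*exp(-k^(1/3)*x*(3^(2/3) + 3*3^(1/6)*I)/6) - 2*x/k - 4/k


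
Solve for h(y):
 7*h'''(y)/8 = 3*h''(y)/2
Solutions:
 h(y) = C1 + C2*y + C3*exp(12*y/7)


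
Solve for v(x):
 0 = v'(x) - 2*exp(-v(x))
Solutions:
 v(x) = log(C1 + 2*x)


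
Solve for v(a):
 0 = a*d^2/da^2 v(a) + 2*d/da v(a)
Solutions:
 v(a) = C1 + C2/a


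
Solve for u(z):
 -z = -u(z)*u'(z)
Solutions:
 u(z) = -sqrt(C1 + z^2)
 u(z) = sqrt(C1 + z^2)


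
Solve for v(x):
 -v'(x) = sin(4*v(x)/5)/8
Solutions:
 x/8 + 5*log(cos(4*v(x)/5) - 1)/8 - 5*log(cos(4*v(x)/5) + 1)/8 = C1


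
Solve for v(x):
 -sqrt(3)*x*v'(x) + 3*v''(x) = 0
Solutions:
 v(x) = C1 + C2*erfi(sqrt(2)*3^(3/4)*x/6)


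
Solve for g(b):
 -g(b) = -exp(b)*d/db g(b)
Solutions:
 g(b) = C1*exp(-exp(-b))


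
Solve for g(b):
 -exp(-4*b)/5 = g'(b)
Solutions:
 g(b) = C1 + exp(-4*b)/20


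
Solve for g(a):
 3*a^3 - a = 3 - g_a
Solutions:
 g(a) = C1 - 3*a^4/4 + a^2/2 + 3*a


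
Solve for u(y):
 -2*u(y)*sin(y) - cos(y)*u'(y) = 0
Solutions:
 u(y) = C1*cos(y)^2


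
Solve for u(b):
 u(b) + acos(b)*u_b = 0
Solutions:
 u(b) = C1*exp(-Integral(1/acos(b), b))


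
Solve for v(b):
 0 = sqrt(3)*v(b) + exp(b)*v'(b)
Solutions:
 v(b) = C1*exp(sqrt(3)*exp(-b))


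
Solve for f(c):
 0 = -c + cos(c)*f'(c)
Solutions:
 f(c) = C1 + Integral(c/cos(c), c)


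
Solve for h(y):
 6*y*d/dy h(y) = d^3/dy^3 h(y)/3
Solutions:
 h(y) = C1 + Integral(C2*airyai(18^(1/3)*y) + C3*airybi(18^(1/3)*y), y)


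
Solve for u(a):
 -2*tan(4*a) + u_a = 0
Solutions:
 u(a) = C1 - log(cos(4*a))/2


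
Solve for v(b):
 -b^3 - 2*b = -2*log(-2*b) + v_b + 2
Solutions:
 v(b) = C1 - b^4/4 - b^2 + 2*b*log(-b) + 2*b*(-2 + log(2))


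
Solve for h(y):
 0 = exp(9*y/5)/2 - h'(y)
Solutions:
 h(y) = C1 + 5*exp(9*y/5)/18


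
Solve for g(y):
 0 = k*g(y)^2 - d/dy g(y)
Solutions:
 g(y) = -1/(C1 + k*y)


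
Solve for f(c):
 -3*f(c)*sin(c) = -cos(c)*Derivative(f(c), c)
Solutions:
 f(c) = C1/cos(c)^3


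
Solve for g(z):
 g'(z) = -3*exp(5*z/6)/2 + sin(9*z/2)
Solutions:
 g(z) = C1 - 9*exp(5*z/6)/5 - 2*cos(9*z/2)/9


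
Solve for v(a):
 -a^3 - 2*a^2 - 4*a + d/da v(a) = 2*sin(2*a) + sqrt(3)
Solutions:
 v(a) = C1 + a^4/4 + 2*a^3/3 + 2*a^2 + sqrt(3)*a - cos(2*a)


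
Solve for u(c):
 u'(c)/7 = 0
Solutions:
 u(c) = C1


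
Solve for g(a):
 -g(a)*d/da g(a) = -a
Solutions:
 g(a) = -sqrt(C1 + a^2)
 g(a) = sqrt(C1 + a^2)


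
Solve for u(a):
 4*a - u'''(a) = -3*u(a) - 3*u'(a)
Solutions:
 u(a) = C1*exp(-2^(1/3)*a*(2/(sqrt(5) + 3)^(1/3) + 2^(1/3)*(sqrt(5) + 3)^(1/3))/4)*sin(2^(1/3)*sqrt(3)*a*(-2^(1/3)*(sqrt(5) + 3)^(1/3) + 2/(sqrt(5) + 3)^(1/3))/4) + C2*exp(-2^(1/3)*a*(2/(sqrt(5) + 3)^(1/3) + 2^(1/3)*(sqrt(5) + 3)^(1/3))/4)*cos(2^(1/3)*sqrt(3)*a*(-2^(1/3)*(sqrt(5) + 3)^(1/3) + 2/(sqrt(5) + 3)^(1/3))/4) + C3*exp(2^(1/3)*a*((sqrt(5) + 3)^(-1/3) + 2^(1/3)*(sqrt(5) + 3)^(1/3)/2)) - 4*a/3 + 4/3


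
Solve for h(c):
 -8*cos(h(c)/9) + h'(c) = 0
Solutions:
 -8*c - 9*log(sin(h(c)/9) - 1)/2 + 9*log(sin(h(c)/9) + 1)/2 = C1


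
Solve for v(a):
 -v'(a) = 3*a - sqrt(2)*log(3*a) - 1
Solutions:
 v(a) = C1 - 3*a^2/2 + sqrt(2)*a*log(a) - sqrt(2)*a + a + sqrt(2)*a*log(3)


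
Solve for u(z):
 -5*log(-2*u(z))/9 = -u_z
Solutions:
 -9*Integral(1/(log(-_y) + log(2)), (_y, u(z)))/5 = C1 - z


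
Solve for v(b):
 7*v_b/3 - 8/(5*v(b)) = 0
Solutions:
 v(b) = -sqrt(C1 + 1680*b)/35
 v(b) = sqrt(C1 + 1680*b)/35


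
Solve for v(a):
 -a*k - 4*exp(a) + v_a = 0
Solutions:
 v(a) = C1 + a^2*k/2 + 4*exp(a)


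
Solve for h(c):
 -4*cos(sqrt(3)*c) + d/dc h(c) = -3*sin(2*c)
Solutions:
 h(c) = C1 + 4*sqrt(3)*sin(sqrt(3)*c)/3 + 3*cos(2*c)/2


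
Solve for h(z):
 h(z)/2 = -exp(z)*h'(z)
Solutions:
 h(z) = C1*exp(exp(-z)/2)


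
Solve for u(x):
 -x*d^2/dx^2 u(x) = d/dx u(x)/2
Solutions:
 u(x) = C1 + C2*sqrt(x)


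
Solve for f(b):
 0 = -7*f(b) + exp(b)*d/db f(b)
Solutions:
 f(b) = C1*exp(-7*exp(-b))


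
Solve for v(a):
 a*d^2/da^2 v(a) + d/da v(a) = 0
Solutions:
 v(a) = C1 + C2*log(a)


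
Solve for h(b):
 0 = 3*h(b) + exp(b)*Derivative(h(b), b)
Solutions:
 h(b) = C1*exp(3*exp(-b))


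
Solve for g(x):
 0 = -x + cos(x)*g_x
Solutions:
 g(x) = C1 + Integral(x/cos(x), x)


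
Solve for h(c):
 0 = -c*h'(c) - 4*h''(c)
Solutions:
 h(c) = C1 + C2*erf(sqrt(2)*c/4)


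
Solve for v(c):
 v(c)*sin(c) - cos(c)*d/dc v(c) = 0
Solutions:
 v(c) = C1/cos(c)


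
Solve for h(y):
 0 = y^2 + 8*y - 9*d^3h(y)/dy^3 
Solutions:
 h(y) = C1 + C2*y + C3*y^2 + y^5/540 + y^4/27


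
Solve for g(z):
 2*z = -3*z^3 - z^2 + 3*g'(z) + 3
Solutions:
 g(z) = C1 + z^4/4 + z^3/9 + z^2/3 - z


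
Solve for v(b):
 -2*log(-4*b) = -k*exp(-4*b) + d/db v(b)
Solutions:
 v(b) = C1 - 2*b*log(-b) + 2*b*(1 - 2*log(2)) - k*exp(-4*b)/4


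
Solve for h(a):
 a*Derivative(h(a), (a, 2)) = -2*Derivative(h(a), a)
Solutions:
 h(a) = C1 + C2/a


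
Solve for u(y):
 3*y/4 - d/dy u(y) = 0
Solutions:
 u(y) = C1 + 3*y^2/8


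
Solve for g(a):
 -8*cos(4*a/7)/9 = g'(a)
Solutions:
 g(a) = C1 - 14*sin(4*a/7)/9


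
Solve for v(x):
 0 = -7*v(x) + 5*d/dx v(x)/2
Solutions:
 v(x) = C1*exp(14*x/5)


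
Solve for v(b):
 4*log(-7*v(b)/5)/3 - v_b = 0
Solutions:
 -3*Integral(1/(log(-_y) - log(5) + log(7)), (_y, v(b)))/4 = C1 - b


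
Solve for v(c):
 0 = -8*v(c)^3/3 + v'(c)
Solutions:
 v(c) = -sqrt(6)*sqrt(-1/(C1 + 8*c))/2
 v(c) = sqrt(6)*sqrt(-1/(C1 + 8*c))/2


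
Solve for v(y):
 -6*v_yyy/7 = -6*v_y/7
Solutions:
 v(y) = C1 + C2*exp(-y) + C3*exp(y)


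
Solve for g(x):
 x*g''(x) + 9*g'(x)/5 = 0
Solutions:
 g(x) = C1 + C2/x^(4/5)


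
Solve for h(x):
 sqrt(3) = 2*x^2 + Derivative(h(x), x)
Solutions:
 h(x) = C1 - 2*x^3/3 + sqrt(3)*x


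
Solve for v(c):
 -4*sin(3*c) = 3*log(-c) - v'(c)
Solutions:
 v(c) = C1 + 3*c*log(-c) - 3*c - 4*cos(3*c)/3


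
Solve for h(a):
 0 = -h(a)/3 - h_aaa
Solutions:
 h(a) = C3*exp(-3^(2/3)*a/3) + (C1*sin(3^(1/6)*a/2) + C2*cos(3^(1/6)*a/2))*exp(3^(2/3)*a/6)


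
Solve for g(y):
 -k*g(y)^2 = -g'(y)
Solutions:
 g(y) = -1/(C1 + k*y)


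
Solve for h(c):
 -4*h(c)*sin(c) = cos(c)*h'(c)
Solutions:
 h(c) = C1*cos(c)^4


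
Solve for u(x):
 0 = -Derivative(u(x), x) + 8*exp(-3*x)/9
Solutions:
 u(x) = C1 - 8*exp(-3*x)/27


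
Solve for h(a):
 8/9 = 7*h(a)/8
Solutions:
 h(a) = 64/63


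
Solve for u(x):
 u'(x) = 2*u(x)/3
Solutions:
 u(x) = C1*exp(2*x/3)


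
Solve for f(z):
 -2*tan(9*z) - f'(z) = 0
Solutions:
 f(z) = C1 + 2*log(cos(9*z))/9


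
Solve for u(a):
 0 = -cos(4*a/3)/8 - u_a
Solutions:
 u(a) = C1 - 3*sin(4*a/3)/32


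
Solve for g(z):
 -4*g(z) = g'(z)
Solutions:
 g(z) = C1*exp(-4*z)


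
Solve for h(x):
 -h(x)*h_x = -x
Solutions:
 h(x) = -sqrt(C1 + x^2)
 h(x) = sqrt(C1 + x^2)


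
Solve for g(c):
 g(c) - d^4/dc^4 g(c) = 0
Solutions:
 g(c) = C1*exp(-c) + C2*exp(c) + C3*sin(c) + C4*cos(c)


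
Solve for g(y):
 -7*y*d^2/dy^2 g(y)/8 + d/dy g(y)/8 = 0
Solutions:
 g(y) = C1 + C2*y^(8/7)


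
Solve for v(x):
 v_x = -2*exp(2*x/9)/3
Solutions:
 v(x) = C1 - 3*exp(2*x/9)


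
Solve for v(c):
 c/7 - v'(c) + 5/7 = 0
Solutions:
 v(c) = C1 + c^2/14 + 5*c/7


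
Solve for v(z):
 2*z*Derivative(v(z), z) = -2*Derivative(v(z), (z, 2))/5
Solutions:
 v(z) = C1 + C2*erf(sqrt(10)*z/2)


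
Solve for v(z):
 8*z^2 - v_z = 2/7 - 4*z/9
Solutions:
 v(z) = C1 + 8*z^3/3 + 2*z^2/9 - 2*z/7


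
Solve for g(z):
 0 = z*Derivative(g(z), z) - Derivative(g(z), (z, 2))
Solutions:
 g(z) = C1 + C2*erfi(sqrt(2)*z/2)


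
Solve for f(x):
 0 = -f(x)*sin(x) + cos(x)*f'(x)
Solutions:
 f(x) = C1/cos(x)


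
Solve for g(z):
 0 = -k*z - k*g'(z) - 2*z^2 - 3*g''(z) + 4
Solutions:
 g(z) = C1 + C2*exp(-k*z/3) - z^2/2 - 2*z^3/(3*k) + 7*z/k + 6*z^2/k^2 - 36*z/k^3


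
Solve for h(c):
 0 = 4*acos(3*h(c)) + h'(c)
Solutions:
 Integral(1/acos(3*_y), (_y, h(c))) = C1 - 4*c


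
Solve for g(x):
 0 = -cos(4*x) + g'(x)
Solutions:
 g(x) = C1 + sin(4*x)/4


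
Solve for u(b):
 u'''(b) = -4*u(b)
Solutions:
 u(b) = C3*exp(-2^(2/3)*b) + (C1*sin(2^(2/3)*sqrt(3)*b/2) + C2*cos(2^(2/3)*sqrt(3)*b/2))*exp(2^(2/3)*b/2)


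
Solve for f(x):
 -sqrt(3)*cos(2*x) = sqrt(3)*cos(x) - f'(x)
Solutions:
 f(x) = C1 + sqrt(3)*sin(x) + sqrt(3)*sin(2*x)/2


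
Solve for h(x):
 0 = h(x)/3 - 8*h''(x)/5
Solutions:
 h(x) = C1*exp(-sqrt(30)*x/12) + C2*exp(sqrt(30)*x/12)


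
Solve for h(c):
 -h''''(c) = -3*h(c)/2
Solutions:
 h(c) = C1*exp(-2^(3/4)*3^(1/4)*c/2) + C2*exp(2^(3/4)*3^(1/4)*c/2) + C3*sin(2^(3/4)*3^(1/4)*c/2) + C4*cos(2^(3/4)*3^(1/4)*c/2)


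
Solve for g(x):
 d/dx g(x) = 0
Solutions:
 g(x) = C1


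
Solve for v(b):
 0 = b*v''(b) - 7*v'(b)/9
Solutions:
 v(b) = C1 + C2*b^(16/9)


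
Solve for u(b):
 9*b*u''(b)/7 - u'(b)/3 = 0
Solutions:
 u(b) = C1 + C2*b^(34/27)


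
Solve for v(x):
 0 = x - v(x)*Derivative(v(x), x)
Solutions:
 v(x) = -sqrt(C1 + x^2)
 v(x) = sqrt(C1 + x^2)


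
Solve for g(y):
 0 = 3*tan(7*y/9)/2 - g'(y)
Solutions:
 g(y) = C1 - 27*log(cos(7*y/9))/14


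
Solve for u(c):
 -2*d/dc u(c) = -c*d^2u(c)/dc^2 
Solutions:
 u(c) = C1 + C2*c^3


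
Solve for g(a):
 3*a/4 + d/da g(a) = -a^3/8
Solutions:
 g(a) = C1 - a^4/32 - 3*a^2/8


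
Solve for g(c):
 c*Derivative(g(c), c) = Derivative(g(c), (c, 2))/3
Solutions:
 g(c) = C1 + C2*erfi(sqrt(6)*c/2)


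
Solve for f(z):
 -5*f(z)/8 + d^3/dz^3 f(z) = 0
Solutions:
 f(z) = C3*exp(5^(1/3)*z/2) + (C1*sin(sqrt(3)*5^(1/3)*z/4) + C2*cos(sqrt(3)*5^(1/3)*z/4))*exp(-5^(1/3)*z/4)


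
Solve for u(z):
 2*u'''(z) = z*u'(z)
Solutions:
 u(z) = C1 + Integral(C2*airyai(2^(2/3)*z/2) + C3*airybi(2^(2/3)*z/2), z)


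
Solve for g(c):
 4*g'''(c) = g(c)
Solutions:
 g(c) = C3*exp(2^(1/3)*c/2) + (C1*sin(2^(1/3)*sqrt(3)*c/4) + C2*cos(2^(1/3)*sqrt(3)*c/4))*exp(-2^(1/3)*c/4)


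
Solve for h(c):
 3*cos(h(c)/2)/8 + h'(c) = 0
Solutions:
 3*c/8 - log(sin(h(c)/2) - 1) + log(sin(h(c)/2) + 1) = C1


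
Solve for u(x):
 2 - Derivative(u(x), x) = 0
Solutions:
 u(x) = C1 + 2*x


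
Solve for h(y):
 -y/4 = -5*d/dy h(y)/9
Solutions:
 h(y) = C1 + 9*y^2/40


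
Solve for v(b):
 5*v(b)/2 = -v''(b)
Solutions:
 v(b) = C1*sin(sqrt(10)*b/2) + C2*cos(sqrt(10)*b/2)


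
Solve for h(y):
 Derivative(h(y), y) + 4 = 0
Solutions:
 h(y) = C1 - 4*y


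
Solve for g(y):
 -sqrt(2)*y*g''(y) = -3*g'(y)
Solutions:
 g(y) = C1 + C2*y^(1 + 3*sqrt(2)/2)


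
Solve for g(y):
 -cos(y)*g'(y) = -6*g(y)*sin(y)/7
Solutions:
 g(y) = C1/cos(y)^(6/7)


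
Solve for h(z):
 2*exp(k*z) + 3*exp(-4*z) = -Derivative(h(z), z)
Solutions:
 h(z) = C1 + 3*exp(-4*z)/4 - 2*exp(k*z)/k


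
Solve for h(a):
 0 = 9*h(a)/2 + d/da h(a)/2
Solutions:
 h(a) = C1*exp(-9*a)


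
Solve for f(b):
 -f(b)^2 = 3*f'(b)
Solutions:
 f(b) = 3/(C1 + b)


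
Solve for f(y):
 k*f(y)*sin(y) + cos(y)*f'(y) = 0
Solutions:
 f(y) = C1*exp(k*log(cos(y)))


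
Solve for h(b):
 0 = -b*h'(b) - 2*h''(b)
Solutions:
 h(b) = C1 + C2*erf(b/2)


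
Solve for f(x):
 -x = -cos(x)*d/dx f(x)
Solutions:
 f(x) = C1 + Integral(x/cos(x), x)


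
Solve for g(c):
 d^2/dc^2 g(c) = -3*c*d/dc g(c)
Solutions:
 g(c) = C1 + C2*erf(sqrt(6)*c/2)


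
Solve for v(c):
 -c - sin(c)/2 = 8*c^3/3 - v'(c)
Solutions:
 v(c) = C1 + 2*c^4/3 + c^2/2 - cos(c)/2


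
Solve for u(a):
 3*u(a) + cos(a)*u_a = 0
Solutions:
 u(a) = C1*(sin(a) - 1)^(3/2)/(sin(a) + 1)^(3/2)


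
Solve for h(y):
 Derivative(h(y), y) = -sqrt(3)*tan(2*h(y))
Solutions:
 h(y) = -asin(C1*exp(-2*sqrt(3)*y))/2 + pi/2
 h(y) = asin(C1*exp(-2*sqrt(3)*y))/2


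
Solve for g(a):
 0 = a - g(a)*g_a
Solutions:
 g(a) = -sqrt(C1 + a^2)
 g(a) = sqrt(C1 + a^2)


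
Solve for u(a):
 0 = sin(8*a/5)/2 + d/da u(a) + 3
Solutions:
 u(a) = C1 - 3*a + 5*cos(8*a/5)/16


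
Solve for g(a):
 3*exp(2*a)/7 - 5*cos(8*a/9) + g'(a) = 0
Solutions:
 g(a) = C1 - 3*exp(2*a)/14 + 45*sin(8*a/9)/8


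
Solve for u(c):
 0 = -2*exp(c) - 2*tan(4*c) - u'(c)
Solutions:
 u(c) = C1 - 2*exp(c) + log(cos(4*c))/2


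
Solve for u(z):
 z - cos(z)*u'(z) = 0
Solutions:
 u(z) = C1 + Integral(z/cos(z), z)


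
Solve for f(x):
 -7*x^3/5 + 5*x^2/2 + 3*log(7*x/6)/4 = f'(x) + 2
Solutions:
 f(x) = C1 - 7*x^4/20 + 5*x^3/6 + 3*x*log(x)/4 - 11*x/4 - 3*x*log(6)/4 + 3*x*log(7)/4


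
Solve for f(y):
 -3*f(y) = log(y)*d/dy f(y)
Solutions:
 f(y) = C1*exp(-3*li(y))


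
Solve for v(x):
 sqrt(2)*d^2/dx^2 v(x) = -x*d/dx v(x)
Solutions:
 v(x) = C1 + C2*erf(2^(1/4)*x/2)


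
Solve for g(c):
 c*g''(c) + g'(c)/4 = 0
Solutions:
 g(c) = C1 + C2*c^(3/4)


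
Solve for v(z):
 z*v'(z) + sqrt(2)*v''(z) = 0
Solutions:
 v(z) = C1 + C2*erf(2^(1/4)*z/2)


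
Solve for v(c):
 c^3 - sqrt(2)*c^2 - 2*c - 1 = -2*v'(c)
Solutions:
 v(c) = C1 - c^4/8 + sqrt(2)*c^3/6 + c^2/2 + c/2


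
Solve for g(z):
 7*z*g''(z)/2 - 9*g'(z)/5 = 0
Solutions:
 g(z) = C1 + C2*z^(53/35)


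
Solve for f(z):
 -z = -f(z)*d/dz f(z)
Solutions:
 f(z) = -sqrt(C1 + z^2)
 f(z) = sqrt(C1 + z^2)


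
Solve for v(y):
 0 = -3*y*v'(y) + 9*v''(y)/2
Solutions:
 v(y) = C1 + C2*erfi(sqrt(3)*y/3)


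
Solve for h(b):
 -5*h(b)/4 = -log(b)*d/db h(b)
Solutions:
 h(b) = C1*exp(5*li(b)/4)


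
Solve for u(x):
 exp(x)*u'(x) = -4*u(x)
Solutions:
 u(x) = C1*exp(4*exp(-x))


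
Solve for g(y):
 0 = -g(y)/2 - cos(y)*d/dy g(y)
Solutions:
 g(y) = C1*(sin(y) - 1)^(1/4)/(sin(y) + 1)^(1/4)


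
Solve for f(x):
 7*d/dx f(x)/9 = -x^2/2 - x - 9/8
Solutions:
 f(x) = C1 - 3*x^3/14 - 9*x^2/14 - 81*x/56


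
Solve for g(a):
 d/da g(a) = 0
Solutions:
 g(a) = C1


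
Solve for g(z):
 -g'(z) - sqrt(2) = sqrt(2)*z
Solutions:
 g(z) = C1 - sqrt(2)*z^2/2 - sqrt(2)*z


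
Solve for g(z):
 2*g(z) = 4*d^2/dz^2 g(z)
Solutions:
 g(z) = C1*exp(-sqrt(2)*z/2) + C2*exp(sqrt(2)*z/2)


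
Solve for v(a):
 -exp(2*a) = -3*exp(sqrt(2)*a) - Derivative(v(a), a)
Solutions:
 v(a) = C1 + exp(2*a)/2 - 3*sqrt(2)*exp(sqrt(2)*a)/2


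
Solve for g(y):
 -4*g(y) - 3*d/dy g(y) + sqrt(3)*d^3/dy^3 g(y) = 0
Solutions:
 g(y) = C1*exp(-y*(3^(5/6)/(sqrt(12 - sqrt(3)) + 2*sqrt(3))^(1/3) + 3^(2/3)*(sqrt(12 - sqrt(3)) + 2*sqrt(3))^(1/3))/6)*sin(y*(-3^(1/6)*(sqrt(12 - sqrt(3)) + 2*sqrt(3))^(1/3) + 3^(1/3)/(sqrt(12 - sqrt(3)) + 2*sqrt(3))^(1/3))/2) + C2*exp(-y*(3^(5/6)/(sqrt(12 - sqrt(3)) + 2*sqrt(3))^(1/3) + 3^(2/3)*(sqrt(12 - sqrt(3)) + 2*sqrt(3))^(1/3))/6)*cos(y*(-3^(1/6)*(sqrt(12 - sqrt(3)) + 2*sqrt(3))^(1/3) + 3^(1/3)/(sqrt(12 - sqrt(3)) + 2*sqrt(3))^(1/3))/2) + C3*exp(y*(3^(5/6)/(sqrt(12 - sqrt(3)) + 2*sqrt(3))^(1/3) + 3^(2/3)*(sqrt(12 - sqrt(3)) + 2*sqrt(3))^(1/3))/3)


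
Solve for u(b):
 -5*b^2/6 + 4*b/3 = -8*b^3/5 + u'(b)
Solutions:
 u(b) = C1 + 2*b^4/5 - 5*b^3/18 + 2*b^2/3


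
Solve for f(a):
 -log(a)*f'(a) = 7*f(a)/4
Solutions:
 f(a) = C1*exp(-7*li(a)/4)


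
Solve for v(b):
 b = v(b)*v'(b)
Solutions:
 v(b) = -sqrt(C1 + b^2)
 v(b) = sqrt(C1 + b^2)


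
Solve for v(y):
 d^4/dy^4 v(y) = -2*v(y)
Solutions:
 v(y) = (C1*sin(2^(3/4)*y/2) + C2*cos(2^(3/4)*y/2))*exp(-2^(3/4)*y/2) + (C3*sin(2^(3/4)*y/2) + C4*cos(2^(3/4)*y/2))*exp(2^(3/4)*y/2)


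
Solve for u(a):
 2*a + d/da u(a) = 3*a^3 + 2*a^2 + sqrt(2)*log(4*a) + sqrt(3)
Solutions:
 u(a) = C1 + 3*a^4/4 + 2*a^3/3 - a^2 + sqrt(2)*a*log(a) - sqrt(2)*a + sqrt(3)*a + 2*sqrt(2)*a*log(2)


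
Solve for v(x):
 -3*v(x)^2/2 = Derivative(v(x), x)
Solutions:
 v(x) = 2/(C1 + 3*x)


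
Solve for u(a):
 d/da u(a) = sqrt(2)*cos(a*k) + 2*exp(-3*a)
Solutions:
 u(a) = C1 - 2*exp(-3*a)/3 + sqrt(2)*sin(a*k)/k


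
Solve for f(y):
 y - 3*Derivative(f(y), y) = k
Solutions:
 f(y) = C1 - k*y/3 + y^2/6


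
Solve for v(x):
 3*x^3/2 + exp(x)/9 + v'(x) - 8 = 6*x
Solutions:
 v(x) = C1 - 3*x^4/8 + 3*x^2 + 8*x - exp(x)/9


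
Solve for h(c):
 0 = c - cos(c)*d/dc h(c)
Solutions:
 h(c) = C1 + Integral(c/cos(c), c)


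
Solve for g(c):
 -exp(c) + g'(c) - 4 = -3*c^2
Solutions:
 g(c) = C1 - c^3 + 4*c + exp(c)


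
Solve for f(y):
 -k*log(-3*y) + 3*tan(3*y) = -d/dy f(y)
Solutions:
 f(y) = C1 + k*y*(log(-y) - 1) + k*y*log(3) + log(cos(3*y))


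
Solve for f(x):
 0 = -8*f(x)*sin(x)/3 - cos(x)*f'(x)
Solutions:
 f(x) = C1*cos(x)^(8/3)


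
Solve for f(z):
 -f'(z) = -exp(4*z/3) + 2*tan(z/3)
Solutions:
 f(z) = C1 + 3*exp(4*z/3)/4 + 6*log(cos(z/3))


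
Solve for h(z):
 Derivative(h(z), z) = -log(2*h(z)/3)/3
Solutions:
 3*Integral(1/(log(_y) - log(3) + log(2)), (_y, h(z))) = C1 - z


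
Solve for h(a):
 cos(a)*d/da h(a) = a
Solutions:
 h(a) = C1 + Integral(a/cos(a), a)


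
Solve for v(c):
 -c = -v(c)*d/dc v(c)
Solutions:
 v(c) = -sqrt(C1 + c^2)
 v(c) = sqrt(C1 + c^2)


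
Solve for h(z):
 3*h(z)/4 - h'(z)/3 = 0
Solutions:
 h(z) = C1*exp(9*z/4)


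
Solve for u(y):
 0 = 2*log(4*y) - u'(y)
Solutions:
 u(y) = C1 + 2*y*log(y) - 2*y + y*log(16)


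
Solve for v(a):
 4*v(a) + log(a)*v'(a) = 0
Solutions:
 v(a) = C1*exp(-4*li(a))


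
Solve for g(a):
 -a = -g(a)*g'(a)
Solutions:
 g(a) = -sqrt(C1 + a^2)
 g(a) = sqrt(C1 + a^2)


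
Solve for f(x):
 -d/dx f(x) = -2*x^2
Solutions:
 f(x) = C1 + 2*x^3/3


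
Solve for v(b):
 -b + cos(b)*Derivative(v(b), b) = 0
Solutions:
 v(b) = C1 + Integral(b/cos(b), b)


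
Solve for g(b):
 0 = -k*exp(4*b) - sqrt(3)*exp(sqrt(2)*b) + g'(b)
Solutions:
 g(b) = C1 + k*exp(4*b)/4 + sqrt(6)*exp(sqrt(2)*b)/2


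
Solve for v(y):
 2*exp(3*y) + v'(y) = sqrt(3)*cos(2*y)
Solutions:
 v(y) = C1 - 2*exp(3*y)/3 + sqrt(3)*sin(2*y)/2


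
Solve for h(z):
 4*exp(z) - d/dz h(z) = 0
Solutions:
 h(z) = C1 + 4*exp(z)


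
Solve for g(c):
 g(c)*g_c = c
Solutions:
 g(c) = -sqrt(C1 + c^2)
 g(c) = sqrt(C1 + c^2)


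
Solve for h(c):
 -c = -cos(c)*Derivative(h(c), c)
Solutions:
 h(c) = C1 + Integral(c/cos(c), c)


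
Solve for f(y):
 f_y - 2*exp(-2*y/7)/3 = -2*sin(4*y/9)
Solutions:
 f(y) = C1 + 9*cos(4*y/9)/2 - 7*exp(-2*y/7)/3


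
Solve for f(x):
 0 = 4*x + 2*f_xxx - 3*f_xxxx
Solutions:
 f(x) = C1 + C2*x + C3*x^2 + C4*exp(2*x/3) - x^4/12 - x^3/2


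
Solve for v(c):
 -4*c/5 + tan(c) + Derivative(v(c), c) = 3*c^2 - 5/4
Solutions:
 v(c) = C1 + c^3 + 2*c^2/5 - 5*c/4 + log(cos(c))


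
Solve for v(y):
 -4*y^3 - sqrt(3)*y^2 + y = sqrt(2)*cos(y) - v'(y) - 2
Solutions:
 v(y) = C1 + y^4 + sqrt(3)*y^3/3 - y^2/2 - 2*y + sqrt(2)*sin(y)


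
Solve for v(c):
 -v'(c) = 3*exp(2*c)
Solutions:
 v(c) = C1 - 3*exp(2*c)/2


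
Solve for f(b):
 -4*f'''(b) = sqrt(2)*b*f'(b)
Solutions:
 f(b) = C1 + Integral(C2*airyai(-sqrt(2)*b/2) + C3*airybi(-sqrt(2)*b/2), b)


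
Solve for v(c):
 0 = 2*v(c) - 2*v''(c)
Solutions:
 v(c) = C1*exp(-c) + C2*exp(c)


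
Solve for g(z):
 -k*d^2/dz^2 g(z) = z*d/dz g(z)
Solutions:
 g(z) = C1 + C2*sqrt(k)*erf(sqrt(2)*z*sqrt(1/k)/2)


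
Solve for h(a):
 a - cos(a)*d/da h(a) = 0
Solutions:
 h(a) = C1 + Integral(a/cos(a), a)


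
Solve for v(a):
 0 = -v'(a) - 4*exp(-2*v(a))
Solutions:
 v(a) = log(-sqrt(C1 - 8*a))
 v(a) = log(C1 - 8*a)/2


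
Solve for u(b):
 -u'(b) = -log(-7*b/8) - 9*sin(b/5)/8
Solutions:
 u(b) = C1 + b*log(-b) - 3*b*log(2) - b + b*log(7) - 45*cos(b/5)/8


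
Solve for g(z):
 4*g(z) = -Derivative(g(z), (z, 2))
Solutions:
 g(z) = C1*sin(2*z) + C2*cos(2*z)


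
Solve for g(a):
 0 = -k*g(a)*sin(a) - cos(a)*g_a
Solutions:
 g(a) = C1*exp(k*log(cos(a)))


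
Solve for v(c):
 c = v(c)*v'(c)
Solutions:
 v(c) = -sqrt(C1 + c^2)
 v(c) = sqrt(C1 + c^2)


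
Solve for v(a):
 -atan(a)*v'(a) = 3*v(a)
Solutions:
 v(a) = C1*exp(-3*Integral(1/atan(a), a))


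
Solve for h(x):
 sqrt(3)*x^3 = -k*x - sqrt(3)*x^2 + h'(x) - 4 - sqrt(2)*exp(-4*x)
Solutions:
 h(x) = C1 + k*x^2/2 + sqrt(3)*x^4/4 + sqrt(3)*x^3/3 + 4*x - sqrt(2)*exp(-4*x)/4


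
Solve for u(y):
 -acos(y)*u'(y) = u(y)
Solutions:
 u(y) = C1*exp(-Integral(1/acos(y), y))


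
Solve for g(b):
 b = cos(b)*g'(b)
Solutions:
 g(b) = C1 + Integral(b/cos(b), b)


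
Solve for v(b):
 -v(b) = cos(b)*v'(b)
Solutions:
 v(b) = C1*sqrt(sin(b) - 1)/sqrt(sin(b) + 1)


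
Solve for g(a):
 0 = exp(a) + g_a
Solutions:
 g(a) = C1 - exp(a)


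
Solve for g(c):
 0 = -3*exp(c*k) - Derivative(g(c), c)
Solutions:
 g(c) = C1 - 3*exp(c*k)/k


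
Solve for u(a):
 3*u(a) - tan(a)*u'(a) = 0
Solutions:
 u(a) = C1*sin(a)^3


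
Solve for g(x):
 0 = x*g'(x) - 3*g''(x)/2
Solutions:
 g(x) = C1 + C2*erfi(sqrt(3)*x/3)


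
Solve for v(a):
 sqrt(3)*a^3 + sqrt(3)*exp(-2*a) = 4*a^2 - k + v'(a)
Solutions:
 v(a) = C1 + sqrt(3)*a^4/4 - 4*a^3/3 + a*k - sqrt(3)*exp(-2*a)/2


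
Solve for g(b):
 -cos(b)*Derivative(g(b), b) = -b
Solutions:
 g(b) = C1 + Integral(b/cos(b), b)


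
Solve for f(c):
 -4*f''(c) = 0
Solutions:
 f(c) = C1 + C2*c


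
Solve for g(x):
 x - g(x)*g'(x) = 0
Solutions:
 g(x) = -sqrt(C1 + x^2)
 g(x) = sqrt(C1 + x^2)


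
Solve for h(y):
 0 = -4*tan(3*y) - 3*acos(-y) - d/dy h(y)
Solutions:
 h(y) = C1 - 3*y*acos(-y) - 3*sqrt(1 - y^2) + 4*log(cos(3*y))/3


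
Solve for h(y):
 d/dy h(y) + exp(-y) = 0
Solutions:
 h(y) = C1 + exp(-y)


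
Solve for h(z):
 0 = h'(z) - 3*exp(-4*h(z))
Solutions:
 h(z) = log(-I*(C1 + 12*z)^(1/4))
 h(z) = log(I*(C1 + 12*z)^(1/4))
 h(z) = log(-(C1 + 12*z)^(1/4))
 h(z) = log(C1 + 12*z)/4


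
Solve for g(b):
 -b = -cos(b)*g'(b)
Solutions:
 g(b) = C1 + Integral(b/cos(b), b)


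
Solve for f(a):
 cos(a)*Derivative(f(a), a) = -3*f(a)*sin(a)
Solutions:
 f(a) = C1*cos(a)^3


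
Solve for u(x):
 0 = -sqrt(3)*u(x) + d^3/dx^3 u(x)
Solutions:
 u(x) = C3*exp(3^(1/6)*x) + (C1*sin(3^(2/3)*x/2) + C2*cos(3^(2/3)*x/2))*exp(-3^(1/6)*x/2)


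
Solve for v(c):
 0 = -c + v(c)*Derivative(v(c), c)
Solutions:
 v(c) = -sqrt(C1 + c^2)
 v(c) = sqrt(C1 + c^2)


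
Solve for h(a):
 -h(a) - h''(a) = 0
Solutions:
 h(a) = C1*sin(a) + C2*cos(a)


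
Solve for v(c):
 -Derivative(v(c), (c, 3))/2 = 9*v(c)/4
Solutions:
 v(c) = C3*exp(-6^(2/3)*c/2) + (C1*sin(3*2^(2/3)*3^(1/6)*c/4) + C2*cos(3*2^(2/3)*3^(1/6)*c/4))*exp(6^(2/3)*c/4)


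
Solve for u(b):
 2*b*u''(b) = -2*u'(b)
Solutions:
 u(b) = C1 + C2*log(b)


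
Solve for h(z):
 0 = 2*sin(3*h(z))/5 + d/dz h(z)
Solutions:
 2*z/5 + log(cos(3*h(z)) - 1)/6 - log(cos(3*h(z)) + 1)/6 = C1


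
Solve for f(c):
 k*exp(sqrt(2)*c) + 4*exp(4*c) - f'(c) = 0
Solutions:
 f(c) = C1 + sqrt(2)*k*exp(sqrt(2)*c)/2 + exp(4*c)


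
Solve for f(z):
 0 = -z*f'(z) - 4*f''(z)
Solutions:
 f(z) = C1 + C2*erf(sqrt(2)*z/4)


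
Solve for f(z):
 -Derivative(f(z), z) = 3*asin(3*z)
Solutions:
 f(z) = C1 - 3*z*asin(3*z) - sqrt(1 - 9*z^2)


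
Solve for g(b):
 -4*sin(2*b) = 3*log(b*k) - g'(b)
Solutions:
 g(b) = C1 + 3*b*log(b*k) - 3*b - 2*cos(2*b)


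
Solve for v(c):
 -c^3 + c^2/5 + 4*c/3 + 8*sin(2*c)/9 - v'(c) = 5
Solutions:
 v(c) = C1 - c^4/4 + c^3/15 + 2*c^2/3 - 5*c - 4*cos(2*c)/9


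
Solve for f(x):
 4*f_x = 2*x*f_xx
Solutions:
 f(x) = C1 + C2*x^3


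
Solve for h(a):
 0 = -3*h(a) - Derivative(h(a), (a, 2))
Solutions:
 h(a) = C1*sin(sqrt(3)*a) + C2*cos(sqrt(3)*a)


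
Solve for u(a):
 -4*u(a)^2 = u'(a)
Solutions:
 u(a) = 1/(C1 + 4*a)


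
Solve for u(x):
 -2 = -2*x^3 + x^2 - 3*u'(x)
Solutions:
 u(x) = C1 - x^4/6 + x^3/9 + 2*x/3


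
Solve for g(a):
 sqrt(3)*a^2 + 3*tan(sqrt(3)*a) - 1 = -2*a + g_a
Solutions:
 g(a) = C1 + sqrt(3)*a^3/3 + a^2 - a - sqrt(3)*log(cos(sqrt(3)*a))


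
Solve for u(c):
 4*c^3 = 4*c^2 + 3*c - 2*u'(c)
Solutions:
 u(c) = C1 - c^4/2 + 2*c^3/3 + 3*c^2/4


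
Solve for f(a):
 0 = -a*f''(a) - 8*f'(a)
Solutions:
 f(a) = C1 + C2/a^7


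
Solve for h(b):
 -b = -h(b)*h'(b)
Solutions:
 h(b) = -sqrt(C1 + b^2)
 h(b) = sqrt(C1 + b^2)


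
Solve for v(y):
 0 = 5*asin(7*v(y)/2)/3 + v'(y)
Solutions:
 Integral(1/asin(7*_y/2), (_y, v(y))) = C1 - 5*y/3


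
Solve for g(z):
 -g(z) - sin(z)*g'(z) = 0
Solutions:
 g(z) = C1*sqrt(cos(z) + 1)/sqrt(cos(z) - 1)


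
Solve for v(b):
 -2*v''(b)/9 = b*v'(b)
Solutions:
 v(b) = C1 + C2*erf(3*b/2)


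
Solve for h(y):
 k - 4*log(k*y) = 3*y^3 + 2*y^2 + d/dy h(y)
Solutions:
 h(y) = C1 - 3*y^4/4 - 2*y^3/3 + y*(k + 4) - 4*y*log(k*y)


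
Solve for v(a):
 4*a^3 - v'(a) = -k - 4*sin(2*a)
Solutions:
 v(a) = C1 + a^4 + a*k - 2*cos(2*a)


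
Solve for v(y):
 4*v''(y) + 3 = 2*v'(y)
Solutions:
 v(y) = C1 + C2*exp(y/2) + 3*y/2


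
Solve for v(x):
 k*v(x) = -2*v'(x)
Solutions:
 v(x) = C1*exp(-k*x/2)


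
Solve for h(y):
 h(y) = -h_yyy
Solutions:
 h(y) = C3*exp(-y) + (C1*sin(sqrt(3)*y/2) + C2*cos(sqrt(3)*y/2))*exp(y/2)


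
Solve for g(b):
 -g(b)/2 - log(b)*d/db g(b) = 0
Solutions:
 g(b) = C1*exp(-li(b)/2)


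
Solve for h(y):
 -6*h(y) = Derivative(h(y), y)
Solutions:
 h(y) = C1*exp(-6*y)


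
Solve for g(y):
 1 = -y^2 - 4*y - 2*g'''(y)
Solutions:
 g(y) = C1 + C2*y + C3*y^2 - y^5/120 - y^4/12 - y^3/12


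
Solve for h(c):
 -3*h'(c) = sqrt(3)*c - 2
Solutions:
 h(c) = C1 - sqrt(3)*c^2/6 + 2*c/3


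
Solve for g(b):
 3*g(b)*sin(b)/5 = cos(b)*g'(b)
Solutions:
 g(b) = C1/cos(b)^(3/5)


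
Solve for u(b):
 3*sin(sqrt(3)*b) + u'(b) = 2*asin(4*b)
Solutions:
 u(b) = C1 + 2*b*asin(4*b) + sqrt(1 - 16*b^2)/2 + sqrt(3)*cos(sqrt(3)*b)


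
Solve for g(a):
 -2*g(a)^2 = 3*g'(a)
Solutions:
 g(a) = 3/(C1 + 2*a)


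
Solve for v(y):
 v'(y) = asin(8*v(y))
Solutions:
 Integral(1/asin(8*_y), (_y, v(y))) = C1 + y


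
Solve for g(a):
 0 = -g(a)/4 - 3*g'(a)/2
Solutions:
 g(a) = C1*exp(-a/6)


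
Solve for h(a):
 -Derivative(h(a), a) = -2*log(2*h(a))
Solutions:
 -Integral(1/(log(_y) + log(2)), (_y, h(a)))/2 = C1 - a


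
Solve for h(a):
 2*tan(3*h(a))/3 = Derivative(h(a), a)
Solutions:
 h(a) = -asin(C1*exp(2*a))/3 + pi/3
 h(a) = asin(C1*exp(2*a))/3


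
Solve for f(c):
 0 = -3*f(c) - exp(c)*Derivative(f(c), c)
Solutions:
 f(c) = C1*exp(3*exp(-c))


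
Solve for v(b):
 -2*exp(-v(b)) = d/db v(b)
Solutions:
 v(b) = log(C1 - 2*b)


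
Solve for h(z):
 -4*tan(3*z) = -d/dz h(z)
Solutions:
 h(z) = C1 - 4*log(cos(3*z))/3


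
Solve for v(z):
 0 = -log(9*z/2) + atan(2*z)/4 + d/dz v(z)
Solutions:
 v(z) = C1 + z*log(z) - z*atan(2*z)/4 - z - z*log(2) + 2*z*log(3) + log(4*z^2 + 1)/16


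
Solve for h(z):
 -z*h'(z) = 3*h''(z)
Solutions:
 h(z) = C1 + C2*erf(sqrt(6)*z/6)


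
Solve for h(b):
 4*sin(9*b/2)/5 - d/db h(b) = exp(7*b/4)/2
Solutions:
 h(b) = C1 - 2*exp(7*b/4)/7 - 8*cos(9*b/2)/45


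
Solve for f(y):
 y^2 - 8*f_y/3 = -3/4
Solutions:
 f(y) = C1 + y^3/8 + 9*y/32


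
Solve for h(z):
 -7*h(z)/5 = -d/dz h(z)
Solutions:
 h(z) = C1*exp(7*z/5)


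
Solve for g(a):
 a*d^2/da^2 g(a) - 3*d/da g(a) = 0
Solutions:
 g(a) = C1 + C2*a^4


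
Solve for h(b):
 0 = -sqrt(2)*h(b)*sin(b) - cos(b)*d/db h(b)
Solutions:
 h(b) = C1*cos(b)^(sqrt(2))


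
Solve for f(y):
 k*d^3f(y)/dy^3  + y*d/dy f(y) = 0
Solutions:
 f(y) = C1 + Integral(C2*airyai(y*(-1/k)^(1/3)) + C3*airybi(y*(-1/k)^(1/3)), y)


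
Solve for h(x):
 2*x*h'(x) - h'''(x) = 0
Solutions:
 h(x) = C1 + Integral(C2*airyai(2^(1/3)*x) + C3*airybi(2^(1/3)*x), x)


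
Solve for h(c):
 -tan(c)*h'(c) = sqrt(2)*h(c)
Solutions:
 h(c) = C1/sin(c)^(sqrt(2))


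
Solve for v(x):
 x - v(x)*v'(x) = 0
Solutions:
 v(x) = -sqrt(C1 + x^2)
 v(x) = sqrt(C1 + x^2)


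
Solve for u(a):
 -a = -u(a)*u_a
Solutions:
 u(a) = -sqrt(C1 + a^2)
 u(a) = sqrt(C1 + a^2)


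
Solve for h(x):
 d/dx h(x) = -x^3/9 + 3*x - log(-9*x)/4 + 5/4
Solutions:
 h(x) = C1 - x^4/36 + 3*x^2/2 - x*log(-x)/4 + x*(3 - log(3))/2


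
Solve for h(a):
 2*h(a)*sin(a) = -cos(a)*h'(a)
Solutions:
 h(a) = C1*cos(a)^2


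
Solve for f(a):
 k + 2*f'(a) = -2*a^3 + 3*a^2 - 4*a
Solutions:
 f(a) = C1 - a^4/4 + a^3/2 - a^2 - a*k/2


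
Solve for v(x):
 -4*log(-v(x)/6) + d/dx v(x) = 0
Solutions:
 -Integral(1/(log(-_y) - log(6)), (_y, v(x)))/4 = C1 - x


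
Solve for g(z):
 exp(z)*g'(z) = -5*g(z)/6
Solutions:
 g(z) = C1*exp(5*exp(-z)/6)


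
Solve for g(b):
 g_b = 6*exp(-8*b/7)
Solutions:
 g(b) = C1 - 21*exp(-8*b/7)/4


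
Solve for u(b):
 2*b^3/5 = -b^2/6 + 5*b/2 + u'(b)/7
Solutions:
 u(b) = C1 + 7*b^4/10 + 7*b^3/18 - 35*b^2/4


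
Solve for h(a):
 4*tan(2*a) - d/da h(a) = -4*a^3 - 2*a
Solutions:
 h(a) = C1 + a^4 + a^2 - 2*log(cos(2*a))


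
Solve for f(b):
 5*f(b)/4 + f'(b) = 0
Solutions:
 f(b) = C1*exp(-5*b/4)


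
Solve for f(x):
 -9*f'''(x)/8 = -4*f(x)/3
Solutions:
 f(x) = C3*exp(2*2^(2/3)*x/3) + (C1*sin(2^(2/3)*sqrt(3)*x/3) + C2*cos(2^(2/3)*sqrt(3)*x/3))*exp(-2^(2/3)*x/3)


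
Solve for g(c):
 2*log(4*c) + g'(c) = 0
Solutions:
 g(c) = C1 - 2*c*log(c) - c*log(16) + 2*c


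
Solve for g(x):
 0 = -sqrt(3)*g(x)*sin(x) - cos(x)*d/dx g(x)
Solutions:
 g(x) = C1*cos(x)^(sqrt(3))


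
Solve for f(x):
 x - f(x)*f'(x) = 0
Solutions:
 f(x) = -sqrt(C1 + x^2)
 f(x) = sqrt(C1 + x^2)


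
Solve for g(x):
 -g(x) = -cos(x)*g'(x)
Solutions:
 g(x) = C1*sqrt(sin(x) + 1)/sqrt(sin(x) - 1)


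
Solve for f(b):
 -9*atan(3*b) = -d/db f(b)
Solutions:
 f(b) = C1 + 9*b*atan(3*b) - 3*log(9*b^2 + 1)/2


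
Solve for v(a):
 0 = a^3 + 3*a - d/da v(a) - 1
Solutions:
 v(a) = C1 + a^4/4 + 3*a^2/2 - a


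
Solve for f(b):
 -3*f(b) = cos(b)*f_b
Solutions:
 f(b) = C1*(sin(b) - 1)^(3/2)/(sin(b) + 1)^(3/2)


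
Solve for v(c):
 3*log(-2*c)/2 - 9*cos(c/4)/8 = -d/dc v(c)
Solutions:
 v(c) = C1 - 3*c*log(-c)/2 - 3*c*log(2)/2 + 3*c/2 + 9*sin(c/4)/2


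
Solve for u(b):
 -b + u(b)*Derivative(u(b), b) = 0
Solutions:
 u(b) = -sqrt(C1 + b^2)
 u(b) = sqrt(C1 + b^2)


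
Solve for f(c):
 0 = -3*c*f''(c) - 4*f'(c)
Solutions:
 f(c) = C1 + C2/c^(1/3)


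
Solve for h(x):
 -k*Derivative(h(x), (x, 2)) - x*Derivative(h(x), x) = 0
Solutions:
 h(x) = C1 + C2*sqrt(k)*erf(sqrt(2)*x*sqrt(1/k)/2)


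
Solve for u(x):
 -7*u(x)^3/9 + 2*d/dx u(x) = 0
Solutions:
 u(x) = -3*sqrt(-1/(C1 + 7*x))
 u(x) = 3*sqrt(-1/(C1 + 7*x))


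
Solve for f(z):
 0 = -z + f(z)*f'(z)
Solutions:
 f(z) = -sqrt(C1 + z^2)
 f(z) = sqrt(C1 + z^2)


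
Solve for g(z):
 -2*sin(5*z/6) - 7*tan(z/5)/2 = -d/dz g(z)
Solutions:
 g(z) = C1 - 35*log(cos(z/5))/2 - 12*cos(5*z/6)/5


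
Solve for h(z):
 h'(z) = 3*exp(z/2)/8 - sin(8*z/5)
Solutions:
 h(z) = C1 + 3*exp(z/2)/4 + 5*cos(8*z/5)/8


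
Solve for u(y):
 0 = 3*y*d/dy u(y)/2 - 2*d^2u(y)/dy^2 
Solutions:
 u(y) = C1 + C2*erfi(sqrt(6)*y/4)


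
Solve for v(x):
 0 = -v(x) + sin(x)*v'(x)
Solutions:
 v(x) = C1*sqrt(cos(x) - 1)/sqrt(cos(x) + 1)


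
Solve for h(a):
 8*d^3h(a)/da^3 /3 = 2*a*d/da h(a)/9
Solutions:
 h(a) = C1 + Integral(C2*airyai(18^(1/3)*a/6) + C3*airybi(18^(1/3)*a/6), a)


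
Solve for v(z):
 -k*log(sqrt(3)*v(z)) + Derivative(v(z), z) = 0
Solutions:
 Integral(1/(2*log(_y) + log(3)), (_y, v(z))) = C1 + k*z/2


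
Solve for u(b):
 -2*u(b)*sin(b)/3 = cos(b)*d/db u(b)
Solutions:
 u(b) = C1*cos(b)^(2/3)


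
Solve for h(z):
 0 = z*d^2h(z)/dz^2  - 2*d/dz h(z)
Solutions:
 h(z) = C1 + C2*z^3


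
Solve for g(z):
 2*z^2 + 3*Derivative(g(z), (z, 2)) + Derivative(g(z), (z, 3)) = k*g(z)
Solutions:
 g(z) = C1*exp(-z*((-k/2 + sqrt((2 - k)^2 - 4)/2 + 1)^(1/3) + 1 + (-k/2 + sqrt((2 - k)^2 - 4)/2 + 1)^(-1/3))) + C2*exp(z*((-k/2 + sqrt((2 - k)^2 - 4)/2 + 1)^(1/3)/2 - sqrt(3)*I*(-k/2 + sqrt((2 - k)^2 - 4)/2 + 1)^(1/3)/2 - 1 - 2/((-1 + sqrt(3)*I)*(-k/2 + sqrt((2 - k)^2 - 4)/2 + 1)^(1/3)))) + C3*exp(z*((-k/2 + sqrt((2 - k)^2 - 4)/2 + 1)^(1/3)/2 + sqrt(3)*I*(-k/2 + sqrt((2 - k)^2 - 4)/2 + 1)^(1/3)/2 - 1 + 2/((1 + sqrt(3)*I)*(-k/2 + sqrt((2 - k)^2 - 4)/2 + 1)^(1/3)))) + 2*z^2/k + 12/k^2


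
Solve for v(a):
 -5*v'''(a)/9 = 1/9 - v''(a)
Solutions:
 v(a) = C1 + C2*a + C3*exp(9*a/5) + a^2/18


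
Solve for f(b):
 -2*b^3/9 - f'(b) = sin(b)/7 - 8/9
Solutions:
 f(b) = C1 - b^4/18 + 8*b/9 + cos(b)/7


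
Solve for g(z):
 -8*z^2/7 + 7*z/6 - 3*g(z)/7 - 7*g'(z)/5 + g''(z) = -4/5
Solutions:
 g(z) = C1*exp(z*(49 - sqrt(4501))/70) + C2*exp(z*(49 + sqrt(4501))/70) - 8*z^2/3 + 1813*z/90 - 103117/1350


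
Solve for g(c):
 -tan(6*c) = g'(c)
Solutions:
 g(c) = C1 + log(cos(6*c))/6


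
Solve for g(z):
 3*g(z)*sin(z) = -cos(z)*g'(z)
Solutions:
 g(z) = C1*cos(z)^3


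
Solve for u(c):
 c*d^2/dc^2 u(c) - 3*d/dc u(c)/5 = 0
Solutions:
 u(c) = C1 + C2*c^(8/5)


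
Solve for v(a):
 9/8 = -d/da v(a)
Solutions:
 v(a) = C1 - 9*a/8


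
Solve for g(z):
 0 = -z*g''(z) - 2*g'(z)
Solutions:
 g(z) = C1 + C2/z


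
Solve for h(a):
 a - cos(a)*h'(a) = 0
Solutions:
 h(a) = C1 + Integral(a/cos(a), a)


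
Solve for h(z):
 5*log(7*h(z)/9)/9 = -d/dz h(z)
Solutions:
 -9*Integral(1/(-log(_y) - log(7) + 2*log(3)), (_y, h(z)))/5 = C1 - z


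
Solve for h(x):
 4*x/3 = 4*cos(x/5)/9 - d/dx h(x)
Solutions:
 h(x) = C1 - 2*x^2/3 + 20*sin(x/5)/9


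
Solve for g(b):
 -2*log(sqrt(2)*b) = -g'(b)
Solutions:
 g(b) = C1 + 2*b*log(b) - 2*b + b*log(2)


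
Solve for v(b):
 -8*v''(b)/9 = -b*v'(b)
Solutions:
 v(b) = C1 + C2*erfi(3*b/4)


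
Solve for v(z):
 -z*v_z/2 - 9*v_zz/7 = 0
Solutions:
 v(z) = C1 + C2*erf(sqrt(7)*z/6)


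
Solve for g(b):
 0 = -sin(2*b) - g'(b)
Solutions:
 g(b) = C1 + cos(2*b)/2


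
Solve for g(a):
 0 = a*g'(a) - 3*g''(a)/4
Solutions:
 g(a) = C1 + C2*erfi(sqrt(6)*a/3)


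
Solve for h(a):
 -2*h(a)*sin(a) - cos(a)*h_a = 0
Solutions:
 h(a) = C1*cos(a)^2


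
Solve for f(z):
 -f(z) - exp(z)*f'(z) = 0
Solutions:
 f(z) = C1*exp(exp(-z))


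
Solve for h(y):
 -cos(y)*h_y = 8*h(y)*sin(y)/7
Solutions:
 h(y) = C1*cos(y)^(8/7)


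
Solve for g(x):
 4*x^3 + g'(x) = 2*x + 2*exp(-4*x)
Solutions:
 g(x) = C1 - x^4 + x^2 - exp(-4*x)/2


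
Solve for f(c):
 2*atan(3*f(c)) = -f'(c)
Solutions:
 Integral(1/atan(3*_y), (_y, f(c))) = C1 - 2*c


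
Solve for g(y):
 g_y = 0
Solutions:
 g(y) = C1


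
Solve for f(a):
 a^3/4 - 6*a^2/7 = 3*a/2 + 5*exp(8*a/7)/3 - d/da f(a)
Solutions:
 f(a) = C1 - a^4/16 + 2*a^3/7 + 3*a^2/4 + 35*exp(8*a/7)/24


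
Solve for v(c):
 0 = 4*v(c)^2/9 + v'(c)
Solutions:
 v(c) = 9/(C1 + 4*c)


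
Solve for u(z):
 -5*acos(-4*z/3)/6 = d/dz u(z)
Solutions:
 u(z) = C1 - 5*z*acos(-4*z/3)/6 - 5*sqrt(9 - 16*z^2)/24


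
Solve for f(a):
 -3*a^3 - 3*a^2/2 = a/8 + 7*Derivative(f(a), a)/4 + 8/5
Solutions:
 f(a) = C1 - 3*a^4/7 - 2*a^3/7 - a^2/28 - 32*a/35


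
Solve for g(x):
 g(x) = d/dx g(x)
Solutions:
 g(x) = C1*exp(x)


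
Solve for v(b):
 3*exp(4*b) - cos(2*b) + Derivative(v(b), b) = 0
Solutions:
 v(b) = C1 - 3*exp(4*b)/4 + sin(2*b)/2


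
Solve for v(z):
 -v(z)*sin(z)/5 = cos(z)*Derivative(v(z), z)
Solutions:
 v(z) = C1*cos(z)^(1/5)


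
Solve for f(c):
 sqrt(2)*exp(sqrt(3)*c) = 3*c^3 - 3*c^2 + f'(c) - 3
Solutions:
 f(c) = C1 - 3*c^4/4 + c^3 + 3*c + sqrt(6)*exp(sqrt(3)*c)/3


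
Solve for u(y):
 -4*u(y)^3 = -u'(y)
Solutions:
 u(y) = -sqrt(2)*sqrt(-1/(C1 + 4*y))/2
 u(y) = sqrt(2)*sqrt(-1/(C1 + 4*y))/2


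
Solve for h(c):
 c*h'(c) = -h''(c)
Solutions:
 h(c) = C1 + C2*erf(sqrt(2)*c/2)


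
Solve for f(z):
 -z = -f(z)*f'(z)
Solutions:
 f(z) = -sqrt(C1 + z^2)
 f(z) = sqrt(C1 + z^2)


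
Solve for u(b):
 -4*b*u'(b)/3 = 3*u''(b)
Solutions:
 u(b) = C1 + C2*erf(sqrt(2)*b/3)


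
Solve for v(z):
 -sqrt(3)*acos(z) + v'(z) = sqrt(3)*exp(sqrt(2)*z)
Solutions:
 v(z) = C1 + sqrt(3)*(z*acos(z) - sqrt(1 - z^2)) + sqrt(6)*exp(sqrt(2)*z)/2


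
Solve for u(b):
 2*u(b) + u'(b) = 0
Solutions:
 u(b) = C1*exp(-2*b)


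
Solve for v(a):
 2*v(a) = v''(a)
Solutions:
 v(a) = C1*exp(-sqrt(2)*a) + C2*exp(sqrt(2)*a)


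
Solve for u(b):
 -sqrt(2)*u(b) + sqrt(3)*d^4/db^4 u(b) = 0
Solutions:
 u(b) = C1*exp(-2^(1/8)*3^(7/8)*b/3) + C2*exp(2^(1/8)*3^(7/8)*b/3) + C3*sin(2^(1/8)*3^(7/8)*b/3) + C4*cos(2^(1/8)*3^(7/8)*b/3)


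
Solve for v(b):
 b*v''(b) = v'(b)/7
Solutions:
 v(b) = C1 + C2*b^(8/7)


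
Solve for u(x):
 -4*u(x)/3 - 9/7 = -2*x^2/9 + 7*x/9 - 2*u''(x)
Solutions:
 u(x) = C1*exp(-sqrt(6)*x/3) + C2*exp(sqrt(6)*x/3) + x^2/6 - 7*x/12 - 13/28


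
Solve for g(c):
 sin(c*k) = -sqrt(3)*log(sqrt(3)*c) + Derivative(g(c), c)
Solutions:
 g(c) = C1 + sqrt(3)*c*(log(c) - 1) + sqrt(3)*c*log(3)/2 + Piecewise((-cos(c*k)/k, Ne(k, 0)), (0, True))


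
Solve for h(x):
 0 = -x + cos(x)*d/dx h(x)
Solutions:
 h(x) = C1 + Integral(x/cos(x), x)


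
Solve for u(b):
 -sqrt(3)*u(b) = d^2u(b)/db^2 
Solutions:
 u(b) = C1*sin(3^(1/4)*b) + C2*cos(3^(1/4)*b)


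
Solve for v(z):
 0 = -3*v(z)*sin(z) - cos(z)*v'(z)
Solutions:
 v(z) = C1*cos(z)^3


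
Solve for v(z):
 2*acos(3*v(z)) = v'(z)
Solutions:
 Integral(1/acos(3*_y), (_y, v(z))) = C1 + 2*z


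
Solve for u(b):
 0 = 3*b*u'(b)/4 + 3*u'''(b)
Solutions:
 u(b) = C1 + Integral(C2*airyai(-2^(1/3)*b/2) + C3*airybi(-2^(1/3)*b/2), b)


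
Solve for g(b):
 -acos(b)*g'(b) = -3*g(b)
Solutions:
 g(b) = C1*exp(3*Integral(1/acos(b), b))


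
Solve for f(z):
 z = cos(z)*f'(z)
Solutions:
 f(z) = C1 + Integral(z/cos(z), z)


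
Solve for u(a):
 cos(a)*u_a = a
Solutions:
 u(a) = C1 + Integral(a/cos(a), a)


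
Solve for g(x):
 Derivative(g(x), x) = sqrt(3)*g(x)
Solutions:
 g(x) = C1*exp(sqrt(3)*x)


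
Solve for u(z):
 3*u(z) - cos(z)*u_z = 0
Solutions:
 u(z) = C1*(sin(z) + 1)^(3/2)/(sin(z) - 1)^(3/2)


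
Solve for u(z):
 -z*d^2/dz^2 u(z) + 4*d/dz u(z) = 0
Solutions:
 u(z) = C1 + C2*z^5


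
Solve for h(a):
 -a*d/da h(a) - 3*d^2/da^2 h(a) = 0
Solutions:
 h(a) = C1 + C2*erf(sqrt(6)*a/6)


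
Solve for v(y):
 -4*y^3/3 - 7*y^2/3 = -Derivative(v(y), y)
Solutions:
 v(y) = C1 + y^4/3 + 7*y^3/9
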